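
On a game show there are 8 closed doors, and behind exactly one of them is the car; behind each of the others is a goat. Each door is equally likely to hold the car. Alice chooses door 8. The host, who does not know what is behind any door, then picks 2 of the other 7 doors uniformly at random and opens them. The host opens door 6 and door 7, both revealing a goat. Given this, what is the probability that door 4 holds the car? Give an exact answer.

1/6

Consider each possible location of the car in turn.
If it is behind any of doors 1, 2, 3, 4, 5, and 8 (prior 1/8 each): the host picks exactly this set with probability 1/21 regardless, and none is the prize; weight (1/8)·(1/21) = 1/168 each.
If it is behind either of doors 6 and 7 (prior 1/8 each): that door was opened and seen not to hold the prize — ruled out; weight (1/8)·0 = 0 each.
The weights sum to 1/28.
So P(the car behind door 4 | the host opened door 6 and door 7) = (1/168) / (1/28) = 1/6.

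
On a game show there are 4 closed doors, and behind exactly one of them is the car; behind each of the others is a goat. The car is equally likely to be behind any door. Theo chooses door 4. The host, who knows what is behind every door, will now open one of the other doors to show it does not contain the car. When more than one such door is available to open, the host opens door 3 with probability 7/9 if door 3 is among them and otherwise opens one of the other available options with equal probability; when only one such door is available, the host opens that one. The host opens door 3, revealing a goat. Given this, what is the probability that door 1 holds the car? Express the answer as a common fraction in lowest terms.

1/3

Condition on the true location of the car.
If it is behind any of doors 1, 2, and 4 (prior 1/4 each): door 3 is available, opened with probability 7/9; weight (1/4)·(7/9) = 7/36 each.
If it is behind door 3 (prior 1/4): the host opened door 3, so this case is ruled out; weight (1/4)·0 = 0.
The weights sum to 7/12.
So P(the car behind door 1 | the host opened door 3) = (7/36) / (7/12) = 1/3.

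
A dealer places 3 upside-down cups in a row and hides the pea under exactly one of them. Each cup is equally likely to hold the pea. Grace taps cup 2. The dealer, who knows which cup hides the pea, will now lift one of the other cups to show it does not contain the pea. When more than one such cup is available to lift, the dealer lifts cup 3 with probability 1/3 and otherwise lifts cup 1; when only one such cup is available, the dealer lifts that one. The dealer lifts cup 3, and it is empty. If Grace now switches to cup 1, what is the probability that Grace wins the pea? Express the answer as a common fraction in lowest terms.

Apply Bayes' rule, conditioning on where the pea actually is.
If it is under cup 1 (prior 1/3): only cup 3 is available, probability 1; weight (1/3)·1 = 1/3.
If it is under cup 2 (prior 1/3): cup 3 is available, opened with probability 1/3; weight (1/3)·(1/3) = 1/9.
If it is under cup 3 (prior 1/3): the dealer opened cup 3, so this case is ruled out; weight (1/3)·0 = 0.
The weights sum to 4/9.
So P(the pea under cup 1 | the dealer opened cup 3) = (1/3) / (4/9) = 3/4.

3/4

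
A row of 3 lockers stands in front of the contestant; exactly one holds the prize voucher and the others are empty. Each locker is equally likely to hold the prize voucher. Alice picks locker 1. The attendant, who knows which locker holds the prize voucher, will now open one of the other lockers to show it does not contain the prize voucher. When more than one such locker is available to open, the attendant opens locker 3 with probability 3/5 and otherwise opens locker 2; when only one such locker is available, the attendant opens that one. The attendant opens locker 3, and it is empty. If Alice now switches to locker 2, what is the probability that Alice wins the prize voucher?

Consider each possible location of the prize voucher in turn.
If it is in locker 1 (prior 1/3): locker 3 is available, opened with probability 3/5; weight (1/3)·(3/5) = 1/5.
If it is in locker 2 (prior 1/3): only locker 3 is available, probability 1; weight (1/3)·1 = 1/3.
If it is in locker 3 (prior 1/3): the attendant opened locker 3, so this case is ruled out; weight (1/3)·0 = 0.
The weights sum to 8/15.
So P(the prize voucher in locker 2 | the attendant opened locker 3) = (1/3) / (8/15) = 5/8.

5/8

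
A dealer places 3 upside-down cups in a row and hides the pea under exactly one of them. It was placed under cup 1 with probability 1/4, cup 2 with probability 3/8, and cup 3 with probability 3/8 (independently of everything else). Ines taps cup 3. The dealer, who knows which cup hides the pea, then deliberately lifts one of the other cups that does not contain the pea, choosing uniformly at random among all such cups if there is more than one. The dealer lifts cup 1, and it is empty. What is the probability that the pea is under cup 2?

Apply Bayes' rule, conditioning on where the pea actually is.
If it is under cup 1 (prior 1/4): the dealer opened cup 1, so this case is ruled out; weight (1/4)·0 = 0.
If it is under cup 2 (prior 3/8): the dealer has no choice, probability 1; weight (3/8)·1 = 3/8.
If it is under cup 3 (prior 3/8): the dealer has 2 equally likely choices, so probability 1/2; weight (3/8)·(1/2) = 3/16.
The weights sum to 9/16.
So P(the pea under cup 2 | the dealer opened cup 1) = (3/8) / (9/16) = 2/3.

2/3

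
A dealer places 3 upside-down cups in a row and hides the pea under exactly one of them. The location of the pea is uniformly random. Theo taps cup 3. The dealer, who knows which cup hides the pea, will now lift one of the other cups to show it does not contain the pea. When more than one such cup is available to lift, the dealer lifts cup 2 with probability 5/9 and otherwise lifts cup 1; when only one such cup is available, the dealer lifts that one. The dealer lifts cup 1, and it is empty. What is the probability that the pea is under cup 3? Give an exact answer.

4/13

Condition on the true location of the pea.
If it is under cup 1 (prior 1/3): the dealer opened cup 1, so this case is ruled out; weight (1/3)·0 = 0.
If it is under cup 2 (prior 1/3): only cup 1 is available, probability 1; weight (1/3)·1 = 1/3.
If it is under cup 3 (prior 1/3): cup 2 is available but not opened, probability 4/9; weight (1/3)·(4/9) = 4/27.
The weights sum to 13/27.
So P(the pea under cup 3 | the dealer opened cup 1) = (4/27) / (13/27) = 4/13.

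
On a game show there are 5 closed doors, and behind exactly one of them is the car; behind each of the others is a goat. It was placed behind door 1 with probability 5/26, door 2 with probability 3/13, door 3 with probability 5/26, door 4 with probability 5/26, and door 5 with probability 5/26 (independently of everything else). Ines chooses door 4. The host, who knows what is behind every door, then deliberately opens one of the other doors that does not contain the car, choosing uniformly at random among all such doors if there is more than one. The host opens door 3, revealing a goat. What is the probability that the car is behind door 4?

15/79

Condition on the true location of the car.
If it is behind either of doors 1 and 5 (prior 5/26 each): the host has 3 equally likely choices, so probability 1/3; weight (5/26)·(1/3) = 5/78 each.
If it is behind door 2 (prior 3/13): the host has 3 equally likely choices, so probability 1/3; weight (3/13)·(1/3) = 1/13.
If it is behind door 3 (prior 5/26): the host opened door 3, so this case is ruled out; weight (5/26)·0 = 0.
If it is behind door 4 (prior 5/26): the host has 4 equally likely choices, so probability 1/4; weight (5/26)·(1/4) = 5/104.
The weights sum to 79/312.
So P(the car behind door 4 | the host opened door 3) = (5/104) / (79/312) = 15/79.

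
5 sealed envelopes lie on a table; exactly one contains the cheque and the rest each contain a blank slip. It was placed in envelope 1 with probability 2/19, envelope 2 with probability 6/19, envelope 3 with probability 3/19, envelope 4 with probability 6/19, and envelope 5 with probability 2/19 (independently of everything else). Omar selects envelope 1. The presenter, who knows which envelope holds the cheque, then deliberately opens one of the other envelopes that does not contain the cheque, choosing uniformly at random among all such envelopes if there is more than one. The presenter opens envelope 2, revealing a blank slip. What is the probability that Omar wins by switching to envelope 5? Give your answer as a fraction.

Condition on the true location of the cheque.
If it is in envelope 1 (prior 2/19): the presenter has 4 equally likely choices, so probability 1/4; weight (2/19)·(1/4) = 1/38.
If it is in envelope 2 (prior 6/19): the presenter opened envelope 2, so this case is ruled out; weight (6/19)·0 = 0.
If it is in envelope 3 (prior 3/19): the presenter has 3 equally likely choices, so probability 1/3; weight (3/19)·(1/3) = 1/19.
If it is in envelope 4 (prior 6/19): the presenter has 3 equally likely choices, so probability 1/3; weight (6/19)·(1/3) = 2/19.
If it is in envelope 5 (prior 2/19): the presenter has 3 equally likely choices, so probability 1/3; weight (2/19)·(1/3) = 2/57.
The weights sum to 25/114.
So P(the cheque in envelope 5 | the presenter opened envelope 2) = (2/57) / (25/114) = 4/25.

4/25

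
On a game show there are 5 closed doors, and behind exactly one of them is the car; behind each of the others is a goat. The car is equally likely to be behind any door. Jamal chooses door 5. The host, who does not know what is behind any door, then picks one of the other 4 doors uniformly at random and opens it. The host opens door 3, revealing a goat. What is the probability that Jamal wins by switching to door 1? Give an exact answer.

1/4

Because the host chose which door to open without knowing where the car is, the choice is independent of the prize location. Learning that door 3 does not hold the car simply rules out that one location and leaves the remaining 4 doors still equally likely by symmetry.
So P(the car behind door 1) = 1/4.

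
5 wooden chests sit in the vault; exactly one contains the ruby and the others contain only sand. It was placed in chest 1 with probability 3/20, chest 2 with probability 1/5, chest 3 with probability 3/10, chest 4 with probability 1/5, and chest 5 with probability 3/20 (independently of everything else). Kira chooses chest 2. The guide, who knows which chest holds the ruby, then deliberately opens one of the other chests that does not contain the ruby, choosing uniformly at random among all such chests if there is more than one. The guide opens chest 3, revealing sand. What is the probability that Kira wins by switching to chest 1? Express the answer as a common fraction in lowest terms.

3/13

Consider each possible location of the ruby in turn.
If it is in either of chests 1 and 5 (prior 3/20 each): the guide has 3 equally likely choices, so probability 1/3; weight (3/20)·(1/3) = 1/20 each.
If it is in chest 2 (prior 1/5): the guide has 4 equally likely choices, so probability 1/4; weight (1/5)·(1/4) = 1/20.
If it is in chest 3 (prior 3/10): the guide opened chest 3, so this case is ruled out; weight (3/10)·0 = 0.
If it is in chest 4 (prior 1/5): the guide has 3 equally likely choices, so probability 1/3; weight (1/5)·(1/3) = 1/15.
The weights sum to 13/60.
So P(the ruby in chest 1 | the guide opened chest 3) = (1/20) / (13/60) = 3/13.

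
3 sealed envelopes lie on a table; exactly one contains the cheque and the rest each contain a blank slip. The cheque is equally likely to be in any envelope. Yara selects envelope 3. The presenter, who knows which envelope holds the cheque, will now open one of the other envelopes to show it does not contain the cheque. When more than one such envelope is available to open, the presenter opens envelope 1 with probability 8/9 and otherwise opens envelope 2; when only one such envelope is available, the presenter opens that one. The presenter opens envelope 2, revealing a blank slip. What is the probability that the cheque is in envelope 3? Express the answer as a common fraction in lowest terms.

Consider each possible location of the cheque in turn.
If it is in envelope 1 (prior 1/3): only envelope 2 is available, probability 1; weight (1/3)·1 = 1/3.
If it is in envelope 2 (prior 1/3): the presenter opened envelope 2, so this case is ruled out; weight (1/3)·0 = 0.
If it is in envelope 3 (prior 1/3): envelope 1 is available but not opened, probability 1/9; weight (1/3)·(1/9) = 1/27.
The weights sum to 10/27.
So P(the cheque in envelope 3 | the presenter opened envelope 2) = (1/27) / (10/27) = 1/10.

1/10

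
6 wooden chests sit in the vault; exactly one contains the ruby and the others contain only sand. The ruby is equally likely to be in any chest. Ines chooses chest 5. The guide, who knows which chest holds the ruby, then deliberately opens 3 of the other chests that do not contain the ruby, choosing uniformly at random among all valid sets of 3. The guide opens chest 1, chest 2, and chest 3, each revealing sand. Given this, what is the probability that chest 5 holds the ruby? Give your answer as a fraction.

1/6

Apply Bayes' rule, conditioning on where the ruby actually is.
If it is in any of chests 1, 2, and 3 (prior 1/6 each): that chest was opened and seen not to hold the prize — ruled out; weight (1/6)·0 = 0 each.
If it is in either of chests 4 and 6 (prior 1/6 each): the guide has 4 equally likely choices, so probability 1/4; weight (1/6)·(1/4) = 1/24 each.
If it is in chest 5 (prior 1/6): the guide has 10 equally likely choices, so probability 1/10; weight (1/6)·(1/10) = 1/60.
The weights sum to 1/10.
So P(the ruby in chest 5 | the guide opened chest 1, chest 2, and chest 3) = (1/60) / (1/10) = 1/6.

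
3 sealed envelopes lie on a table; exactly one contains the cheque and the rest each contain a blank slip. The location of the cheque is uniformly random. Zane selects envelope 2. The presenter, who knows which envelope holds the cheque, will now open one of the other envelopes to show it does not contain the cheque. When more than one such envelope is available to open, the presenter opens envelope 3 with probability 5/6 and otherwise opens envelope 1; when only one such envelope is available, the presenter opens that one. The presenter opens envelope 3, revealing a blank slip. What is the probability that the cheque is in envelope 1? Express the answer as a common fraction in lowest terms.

6/11

Condition on the true location of the cheque.
If it is in envelope 1 (prior 1/3): only envelope 3 is available, probability 1; weight (1/3)·1 = 1/3.
If it is in envelope 2 (prior 1/3): envelope 3 is available, opened with probability 5/6; weight (1/3)·(5/6) = 5/18.
If it is in envelope 3 (prior 1/3): the presenter opened envelope 3, so this case is ruled out; weight (1/3)·0 = 0.
The weights sum to 11/18.
So P(the cheque in envelope 1 | the presenter opened envelope 3) = (1/3) / (11/18) = 6/11.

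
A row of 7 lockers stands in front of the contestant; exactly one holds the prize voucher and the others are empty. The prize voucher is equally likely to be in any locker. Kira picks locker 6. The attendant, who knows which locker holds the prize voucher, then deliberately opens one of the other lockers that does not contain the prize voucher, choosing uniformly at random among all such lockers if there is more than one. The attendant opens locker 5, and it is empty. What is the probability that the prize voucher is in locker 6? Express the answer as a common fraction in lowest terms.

Consider each possible location of the prize voucher in turn.
If it is in any of lockers 1, 2, 3, 4, and 7 (prior 1/7 each): the attendant has 5 equally likely choices, so probability 1/5; weight (1/7)·(1/5) = 1/35 each.
If it is in locker 5 (prior 1/7): the attendant opened locker 5, so this case is ruled out; weight (1/7)·0 = 0.
If it is in locker 6 (prior 1/7): the attendant has 6 equally likely choices, so probability 1/6; weight (1/7)·(1/6) = 1/42.
The weights sum to 1/6.
So P(the prize voucher in locker 6 | the attendant opened locker 5) = (1/42) / (1/6) = 1/7.

1/7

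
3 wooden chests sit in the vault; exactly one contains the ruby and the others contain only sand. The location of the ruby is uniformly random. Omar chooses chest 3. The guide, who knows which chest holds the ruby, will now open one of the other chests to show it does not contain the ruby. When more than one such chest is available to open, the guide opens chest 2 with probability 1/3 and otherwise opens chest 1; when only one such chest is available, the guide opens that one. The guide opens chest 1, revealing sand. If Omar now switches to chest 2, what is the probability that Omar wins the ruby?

Apply Bayes' rule, conditioning on where the ruby actually is.
If it is in chest 1 (prior 1/3): the guide opened chest 1, so this case is ruled out; weight (1/3)·0 = 0.
If it is in chest 2 (prior 1/3): only chest 1 is available, probability 1; weight (1/3)·1 = 1/3.
If it is in chest 3 (prior 1/3): chest 2 is available but not opened, probability 2/3; weight (1/3)·(2/3) = 2/9.
The weights sum to 5/9.
So P(the ruby in chest 2 | the guide opened chest 1) = (1/3) / (5/9) = 3/5.

3/5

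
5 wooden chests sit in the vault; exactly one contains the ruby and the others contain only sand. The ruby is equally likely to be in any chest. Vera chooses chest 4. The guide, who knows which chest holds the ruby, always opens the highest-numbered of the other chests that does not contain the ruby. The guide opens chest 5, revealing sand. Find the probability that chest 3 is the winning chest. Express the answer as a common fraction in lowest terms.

Condition on the true location of the ruby.
If it is in any of chests 1, 2, 3, and 4 (prior 1/5 each): chest 5 is the highest-numbered option available, probability 1; weight (1/5)·1 = 1/5 each.
If it is in chest 5 (prior 1/5): the guide opened chest 5, so this case is ruled out; weight (1/5)·0 = 0.
The weights sum to 4/5.
So P(the ruby in chest 3 | the guide opened chest 5) = (1/5) / (4/5) = 1/4.

1/4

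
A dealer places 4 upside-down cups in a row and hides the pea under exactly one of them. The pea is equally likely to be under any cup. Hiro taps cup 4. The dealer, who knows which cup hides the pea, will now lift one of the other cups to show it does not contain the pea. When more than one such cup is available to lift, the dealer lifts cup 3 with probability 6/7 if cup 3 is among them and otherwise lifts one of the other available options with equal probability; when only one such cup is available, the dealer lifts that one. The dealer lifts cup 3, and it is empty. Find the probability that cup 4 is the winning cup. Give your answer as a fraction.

1/3

Consider each possible location of the pea in turn.
If it is under any of cups 1, 2, and 4 (prior 1/4 each): cup 3 is available, opened with probability 6/7; weight (1/4)·(6/7) = 3/14 each.
If it is under cup 3 (prior 1/4): the dealer opened cup 3, so this case is ruled out; weight (1/4)·0 = 0.
The weights sum to 9/14.
So P(the pea under cup 4 | the dealer opened cup 3) = (3/14) / (9/14) = 1/3.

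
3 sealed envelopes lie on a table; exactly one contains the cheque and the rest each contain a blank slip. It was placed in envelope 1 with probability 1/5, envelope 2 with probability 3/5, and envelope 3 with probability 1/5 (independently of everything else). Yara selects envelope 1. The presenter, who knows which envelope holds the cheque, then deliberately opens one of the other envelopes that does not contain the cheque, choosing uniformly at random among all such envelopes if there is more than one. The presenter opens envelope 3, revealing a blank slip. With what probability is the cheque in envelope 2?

6/7

Condition on the true location of the cheque.
If it is in envelope 1 (prior 1/5): the presenter has 2 equally likely choices, so probability 1/2; weight (1/5)·(1/2) = 1/10.
If it is in envelope 2 (prior 3/5): the presenter has no choice, probability 1; weight (3/5)·1 = 3/5.
If it is in envelope 3 (prior 1/5): the presenter opened envelope 3, so this case is ruled out; weight (1/5)·0 = 0.
The weights sum to 7/10.
So P(the cheque in envelope 2 | the presenter opened envelope 3) = (3/5) / (7/10) = 6/7.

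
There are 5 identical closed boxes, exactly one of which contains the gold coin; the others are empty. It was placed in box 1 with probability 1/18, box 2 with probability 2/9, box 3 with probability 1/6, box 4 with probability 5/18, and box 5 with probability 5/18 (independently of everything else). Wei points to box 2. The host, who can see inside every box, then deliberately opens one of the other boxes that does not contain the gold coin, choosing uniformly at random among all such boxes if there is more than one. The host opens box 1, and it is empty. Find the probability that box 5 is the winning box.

5/16

Condition on the true location of the gold coin.
If it is in box 1 (prior 1/18): the host opened box 1, so this case is ruled out; weight (1/18)·0 = 0.
If it is in box 2 (prior 2/9): the host has 4 equally likely choices, so probability 1/4; weight (2/9)·(1/4) = 1/18.
If it is in box 3 (prior 1/6): the host has 3 equally likely choices, so probability 1/3; weight (1/6)·(1/3) = 1/18.
If it is in either of boxes 4 and 5 (prior 5/18 each): the host has 3 equally likely choices, so probability 1/3; weight (5/18)·(1/3) = 5/54 each.
The weights sum to 8/27.
So P(the gold coin in box 5 | the host opened box 1) = (5/54) / (8/27) = 5/16.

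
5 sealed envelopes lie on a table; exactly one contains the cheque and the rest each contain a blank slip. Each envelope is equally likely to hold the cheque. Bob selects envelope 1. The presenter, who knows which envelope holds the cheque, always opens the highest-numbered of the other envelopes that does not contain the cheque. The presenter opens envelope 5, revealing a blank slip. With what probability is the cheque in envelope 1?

Consider each possible location of the cheque in turn.
If it is in any of envelopes 1, 2, 3, and 4 (prior 1/5 each): envelope 5 is the highest-numbered option available, probability 1; weight (1/5)·1 = 1/5 each.
If it is in envelope 5 (prior 1/5): the presenter opened envelope 5, so this case is ruled out; weight (1/5)·0 = 0.
The weights sum to 4/5.
So P(the cheque in envelope 1 | the presenter opened envelope 5) = (1/5) / (4/5) = 1/4.

1/4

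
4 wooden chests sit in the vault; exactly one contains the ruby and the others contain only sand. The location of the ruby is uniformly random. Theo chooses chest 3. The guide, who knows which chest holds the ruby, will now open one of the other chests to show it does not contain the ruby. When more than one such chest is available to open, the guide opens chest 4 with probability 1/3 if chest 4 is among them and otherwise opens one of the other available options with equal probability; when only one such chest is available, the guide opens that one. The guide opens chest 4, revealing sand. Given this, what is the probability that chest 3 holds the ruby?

1/3

Condition on the true location of the ruby.
If it is in any of chests 1, 2, and 3 (prior 1/4 each): chest 4 is available, opened with probability 1/3; weight (1/4)·(1/3) = 1/12 each.
If it is in chest 4 (prior 1/4): the guide opened chest 4, so this case is ruled out; weight (1/4)·0 = 0.
The weights sum to 1/4.
So P(the ruby in chest 3 | the guide opened chest 4) = (1/12) / (1/4) = 1/3.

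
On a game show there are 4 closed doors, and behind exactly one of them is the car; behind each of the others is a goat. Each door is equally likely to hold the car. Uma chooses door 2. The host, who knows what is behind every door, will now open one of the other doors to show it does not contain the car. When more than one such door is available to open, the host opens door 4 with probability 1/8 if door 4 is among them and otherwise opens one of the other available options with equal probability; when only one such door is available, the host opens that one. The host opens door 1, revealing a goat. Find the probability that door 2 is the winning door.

7/29

Condition on the true location of the car.
If it is behind door 1 (prior 1/4): the host opened door 1, so this case is ruled out; weight (1/4)·0 = 0.
If it is behind door 2 (prior 1/4): door 4 is available but not opened; door 1 gets probability (1 − 1/8)/2 = 7/16; weight (1/4)·(7/16) = 7/64.
If it is behind door 3 (prior 1/4): door 4 is available but not opened, probability 7/8; weight (1/4)·(7/8) = 7/32.
If it is behind door 4 (prior 1/4): door 4 holds the prize so is unavailable; the host chooses uniformly among the 2 others, probability 1/2; weight (1/4)·(1/2) = 1/8.
The weights sum to 29/64.
So P(the car behind door 2 | the host opened door 1) = (7/64) / (29/64) = 7/29.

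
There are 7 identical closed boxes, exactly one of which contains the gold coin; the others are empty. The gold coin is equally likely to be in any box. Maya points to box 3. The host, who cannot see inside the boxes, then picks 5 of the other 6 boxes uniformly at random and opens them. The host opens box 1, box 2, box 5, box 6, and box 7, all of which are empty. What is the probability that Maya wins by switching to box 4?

1/2

Apply Bayes' rule, conditioning on where the gold coin actually is.
If it is in any of boxes 1, 2, 5, 6, and 7 (prior 1/7 each): that box was opened and seen not to hold the prize — ruled out; weight (1/7)·0 = 0 each.
If it is in either of boxes 3 and 4 (prior 1/7 each): the host picks exactly this set with probability 1/6 regardless, and none is the prize; weight (1/7)·(1/6) = 1/42 each.
The weights sum to 1/21.
So P(the gold coin in box 4 | the host opened box 1, box 2, box 5, box 6, and box 7) = (1/42) / (1/21) = 1/2.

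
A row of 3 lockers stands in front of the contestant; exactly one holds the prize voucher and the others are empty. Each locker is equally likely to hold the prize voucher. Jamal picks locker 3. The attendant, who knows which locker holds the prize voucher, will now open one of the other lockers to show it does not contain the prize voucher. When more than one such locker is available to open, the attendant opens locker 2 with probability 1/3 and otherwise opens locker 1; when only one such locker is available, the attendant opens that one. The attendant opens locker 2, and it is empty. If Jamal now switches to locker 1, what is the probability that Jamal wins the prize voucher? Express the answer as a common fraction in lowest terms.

3/4

Condition on the true location of the prize voucher.
If it is in locker 1 (prior 1/3): only locker 2 is available, probability 1; weight (1/3)·1 = 1/3.
If it is in locker 2 (prior 1/3): the attendant opened locker 2, so this case is ruled out; weight (1/3)·0 = 0.
If it is in locker 3 (prior 1/3): locker 2 is available, opened with probability 1/3; weight (1/3)·(1/3) = 1/9.
The weights sum to 4/9.
So P(the prize voucher in locker 1 | the attendant opened locker 2) = (1/3) / (4/9) = 3/4.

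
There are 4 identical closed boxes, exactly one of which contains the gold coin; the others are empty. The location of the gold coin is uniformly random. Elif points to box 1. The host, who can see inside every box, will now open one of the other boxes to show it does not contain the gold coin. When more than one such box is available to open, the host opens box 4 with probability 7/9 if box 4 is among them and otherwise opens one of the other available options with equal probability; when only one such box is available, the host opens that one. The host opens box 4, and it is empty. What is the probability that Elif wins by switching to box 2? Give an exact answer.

1/3

Condition on the true location of the gold coin.
If it is in any of boxes 1, 2, and 3 (prior 1/4 each): box 4 is available, opened with probability 7/9; weight (1/4)·(7/9) = 7/36 each.
If it is in box 4 (prior 1/4): the host opened box 4, so this case is ruled out; weight (1/4)·0 = 0.
The weights sum to 7/12.
So P(the gold coin in box 2 | the host opened box 4) = (7/36) / (7/12) = 1/3.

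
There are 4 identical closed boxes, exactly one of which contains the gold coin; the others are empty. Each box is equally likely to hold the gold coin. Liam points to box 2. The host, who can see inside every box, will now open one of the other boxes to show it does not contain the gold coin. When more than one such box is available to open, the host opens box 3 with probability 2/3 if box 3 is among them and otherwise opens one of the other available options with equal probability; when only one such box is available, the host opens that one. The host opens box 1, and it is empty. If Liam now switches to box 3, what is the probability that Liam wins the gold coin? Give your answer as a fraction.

Condition on the true location of the gold coin.
If it is in box 1 (prior 1/4): the host opened box 1, so this case is ruled out; weight (1/4)·0 = 0.
If it is in box 2 (prior 1/4): box 3 is available but not opened; box 1 gets probability (1 − 2/3)/2 = 1/6; weight (1/4)·(1/6) = 1/24.
If it is in box 3 (prior 1/4): box 3 holds the prize so is unavailable; the host chooses uniformly among the 2 others, probability 1/2; weight (1/4)·(1/2) = 1/8.
If it is in box 4 (prior 1/4): box 3 is available but not opened, probability 1/3; weight (1/4)·(1/3) = 1/12.
The weights sum to 1/4.
So P(the gold coin in box 3 | the host opened box 1) = (1/8) / (1/4) = 1/2.

1/2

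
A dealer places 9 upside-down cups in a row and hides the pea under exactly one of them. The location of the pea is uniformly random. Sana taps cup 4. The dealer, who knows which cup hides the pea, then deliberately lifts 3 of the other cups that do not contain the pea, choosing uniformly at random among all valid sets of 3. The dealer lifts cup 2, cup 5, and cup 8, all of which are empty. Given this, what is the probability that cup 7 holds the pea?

Consider each possible location of the pea in turn.
If it is under any of cups 1, 3, 6, 7, and 9 (prior 1/9 each): the dealer has 35 equally likely choices, so probability 1/35; weight (1/9)·(1/35) = 1/315 each.
If it is under any of cups 2, 5, and 8 (prior 1/9 each): that cup was opened and seen not to hold the prize — ruled out; weight (1/9)·0 = 0 each.
If it is under cup 4 (prior 1/9): the dealer has 56 equally likely choices, so probability 1/56; weight (1/9)·(1/56) = 1/504.
The weights sum to 1/56.
So P(the pea under cup 7 | the dealer opened cup 2, cup 5, and cup 8) = (1/315) / (1/56) = 8/45.

8/45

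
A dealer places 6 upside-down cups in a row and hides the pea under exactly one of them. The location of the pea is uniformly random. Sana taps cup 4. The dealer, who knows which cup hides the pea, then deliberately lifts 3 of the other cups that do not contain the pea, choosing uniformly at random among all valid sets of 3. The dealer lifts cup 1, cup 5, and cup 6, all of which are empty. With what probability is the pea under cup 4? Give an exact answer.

1/6

Apply Bayes' rule, conditioning on where the pea actually is.
If it is under any of cups 1, 5, and 6 (prior 1/6 each): that cup was opened and seen not to hold the prize — ruled out; weight (1/6)·0 = 0 each.
If it is under either of cups 2 and 3 (prior 1/6 each): the dealer has 4 equally likely choices, so probability 1/4; weight (1/6)·(1/4) = 1/24 each.
If it is under cup 4 (prior 1/6): the dealer has 10 equally likely choices, so probability 1/10; weight (1/6)·(1/10) = 1/60.
The weights sum to 1/10.
So P(the pea under cup 4 | the dealer opened cup 1, cup 5, and cup 6) = (1/60) / (1/10) = 1/6.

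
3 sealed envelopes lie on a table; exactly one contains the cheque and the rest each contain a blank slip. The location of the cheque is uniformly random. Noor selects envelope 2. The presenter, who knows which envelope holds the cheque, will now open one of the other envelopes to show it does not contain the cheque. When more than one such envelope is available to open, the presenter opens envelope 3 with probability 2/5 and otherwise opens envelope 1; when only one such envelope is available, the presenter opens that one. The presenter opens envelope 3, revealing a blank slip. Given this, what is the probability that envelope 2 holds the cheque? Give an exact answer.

Apply Bayes' rule, conditioning on where the cheque actually is.
If it is in envelope 1 (prior 1/3): only envelope 3 is available, probability 1; weight (1/3)·1 = 1/3.
If it is in envelope 2 (prior 1/3): envelope 3 is available, opened with probability 2/5; weight (1/3)·(2/5) = 2/15.
If it is in envelope 3 (prior 1/3): the presenter opened envelope 3, so this case is ruled out; weight (1/3)·0 = 0.
The weights sum to 7/15.
So P(the cheque in envelope 2 | the presenter opened envelope 3) = (2/15) / (7/15) = 2/7.

2/7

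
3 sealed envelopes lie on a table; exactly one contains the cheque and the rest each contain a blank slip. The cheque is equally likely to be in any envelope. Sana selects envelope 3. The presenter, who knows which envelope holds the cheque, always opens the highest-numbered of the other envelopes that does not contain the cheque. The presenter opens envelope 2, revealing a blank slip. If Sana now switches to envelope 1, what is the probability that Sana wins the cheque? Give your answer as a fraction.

1/2

Condition on the true location of the cheque.
If it is in either of envelopes 1 and 3 (prior 1/3 each): envelope 2 is the highest-numbered option available, probability 1; weight (1/3)·1 = 1/3 each.
If it is in envelope 2 (prior 1/3): the presenter opened envelope 2, so this case is ruled out; weight (1/3)·0 = 0.
The weights sum to 2/3.
So P(the cheque in envelope 1 | the presenter opened envelope 2) = (1/3) / (2/3) = 1/2.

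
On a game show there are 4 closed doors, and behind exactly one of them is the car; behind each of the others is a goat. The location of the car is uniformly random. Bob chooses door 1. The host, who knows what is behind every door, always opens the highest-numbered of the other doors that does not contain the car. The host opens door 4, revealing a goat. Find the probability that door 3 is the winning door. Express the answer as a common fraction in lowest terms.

1/3

Condition on the true location of the car.
If it is behind any of doors 1, 2, and 3 (prior 1/4 each): door 4 is the highest-numbered option available, probability 1; weight (1/4)·1 = 1/4 each.
If it is behind door 4 (prior 1/4): the host opened door 4, so this case is ruled out; weight (1/4)·0 = 0.
The weights sum to 3/4.
So P(the car behind door 3 | the host opened door 4) = (1/4) / (3/4) = 1/3.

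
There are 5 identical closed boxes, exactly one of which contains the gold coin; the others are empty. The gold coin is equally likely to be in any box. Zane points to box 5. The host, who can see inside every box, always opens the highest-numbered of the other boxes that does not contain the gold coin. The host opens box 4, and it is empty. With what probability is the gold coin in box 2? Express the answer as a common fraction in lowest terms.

Condition on the true location of the gold coin.
If it is in any of boxes 1, 2, 3, and 5 (prior 1/5 each): box 4 is the highest-numbered option available, probability 1; weight (1/5)·1 = 1/5 each.
If it is in box 4 (prior 1/5): the host opened box 4, so this case is ruled out; weight (1/5)·0 = 0.
The weights sum to 4/5.
So P(the gold coin in box 2 | the host opened box 4) = (1/5) / (4/5) = 1/4.

1/4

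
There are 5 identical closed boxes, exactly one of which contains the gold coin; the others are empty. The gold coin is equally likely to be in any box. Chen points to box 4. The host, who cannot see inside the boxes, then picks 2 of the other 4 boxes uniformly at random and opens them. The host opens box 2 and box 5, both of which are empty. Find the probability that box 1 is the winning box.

1/3

Because the host chose which boxes to open without knowing where the gold coin is, the choice is independent of the prize location. Learning that none of the 2 opened boxes holds the gold coin simply rules out those 2 locations and leaves the remaining 3 boxes still equally likely by symmetry.
So P(the gold coin in box 1) = 1/3.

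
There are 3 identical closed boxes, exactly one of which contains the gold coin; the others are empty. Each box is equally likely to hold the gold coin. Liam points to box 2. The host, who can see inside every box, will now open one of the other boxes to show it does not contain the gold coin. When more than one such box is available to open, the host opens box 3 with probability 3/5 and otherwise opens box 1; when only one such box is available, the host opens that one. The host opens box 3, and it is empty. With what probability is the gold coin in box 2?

Apply Bayes' rule, conditioning on where the gold coin actually is.
If it is in box 1 (prior 1/3): only box 3 is available, probability 1; weight (1/3)·1 = 1/3.
If it is in box 2 (prior 1/3): box 3 is available, opened with probability 3/5; weight (1/3)·(3/5) = 1/5.
If it is in box 3 (prior 1/3): the host opened box 3, so this case is ruled out; weight (1/3)·0 = 0.
The weights sum to 8/15.
So P(the gold coin in box 2 | the host opened box 3) = (1/5) / (8/15) = 3/8.

3/8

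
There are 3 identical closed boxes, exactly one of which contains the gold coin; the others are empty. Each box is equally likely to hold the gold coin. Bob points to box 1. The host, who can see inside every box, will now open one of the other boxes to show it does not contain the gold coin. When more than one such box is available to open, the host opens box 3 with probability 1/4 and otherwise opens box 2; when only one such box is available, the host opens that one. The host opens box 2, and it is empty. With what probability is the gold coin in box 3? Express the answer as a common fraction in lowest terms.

4/7

Consider each possible location of the gold coin in turn.
If it is in box 1 (prior 1/3): box 3 is available but not opened, probability 3/4; weight (1/3)·(3/4) = 1/4.
If it is in box 2 (prior 1/3): the host opened box 2, so this case is ruled out; weight (1/3)·0 = 0.
If it is in box 3 (prior 1/3): only box 2 is available, probability 1; weight (1/3)·1 = 1/3.
The weights sum to 7/12.
So P(the gold coin in box 3 | the host opened box 2) = (1/3) / (7/12) = 4/7.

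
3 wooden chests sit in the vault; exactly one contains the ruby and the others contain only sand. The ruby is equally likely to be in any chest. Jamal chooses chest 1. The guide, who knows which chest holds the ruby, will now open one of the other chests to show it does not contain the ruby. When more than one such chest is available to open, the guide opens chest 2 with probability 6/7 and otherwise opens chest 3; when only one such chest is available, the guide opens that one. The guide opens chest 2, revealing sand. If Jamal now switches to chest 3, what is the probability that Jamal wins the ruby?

Consider each possible location of the ruby in turn.
If it is in chest 1 (prior 1/3): chest 2 is available, opened with probability 6/7; weight (1/3)·(6/7) = 2/7.
If it is in chest 2 (prior 1/3): the guide opened chest 2, so this case is ruled out; weight (1/3)·0 = 0.
If it is in chest 3 (prior 1/3): only chest 2 is available, probability 1; weight (1/3)·1 = 1/3.
The weights sum to 13/21.
So P(the ruby in chest 3 | the guide opened chest 2) = (1/3) / (13/21) = 7/13.

7/13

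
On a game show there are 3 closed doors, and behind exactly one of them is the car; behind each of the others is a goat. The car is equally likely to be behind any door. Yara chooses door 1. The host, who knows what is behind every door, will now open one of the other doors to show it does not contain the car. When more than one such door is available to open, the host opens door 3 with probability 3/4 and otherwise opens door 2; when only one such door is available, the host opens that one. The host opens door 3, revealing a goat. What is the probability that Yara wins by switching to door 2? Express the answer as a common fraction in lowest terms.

4/7

Condition on the true location of the car.
If it is behind door 1 (prior 1/3): door 3 is available, opened with probability 3/4; weight (1/3)·(3/4) = 1/4.
If it is behind door 2 (prior 1/3): only door 3 is available, probability 1; weight (1/3)·1 = 1/3.
If it is behind door 3 (prior 1/3): the host opened door 3, so this case is ruled out; weight (1/3)·0 = 0.
The weights sum to 7/12.
So P(the car behind door 2 | the host opened door 3) = (1/3) / (7/12) = 4/7.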